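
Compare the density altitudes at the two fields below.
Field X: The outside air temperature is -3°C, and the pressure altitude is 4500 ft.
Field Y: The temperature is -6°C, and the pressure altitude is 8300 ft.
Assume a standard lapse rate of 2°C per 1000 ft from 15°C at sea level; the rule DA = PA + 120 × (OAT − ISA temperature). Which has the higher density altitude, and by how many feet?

Field X: ISA temp = 6°C, deviation -9°C, DA = 4500 + 120 × (-9) = 3420 ft.
Field Y: ISA temp = -1.6°C, deviation -4.4°C, DA = 8300 + 120 × (-4.4) = 7772 ft.
Field Y is higher by 7772 − 3420 = 4352 ft.

Field Y by 4352 ft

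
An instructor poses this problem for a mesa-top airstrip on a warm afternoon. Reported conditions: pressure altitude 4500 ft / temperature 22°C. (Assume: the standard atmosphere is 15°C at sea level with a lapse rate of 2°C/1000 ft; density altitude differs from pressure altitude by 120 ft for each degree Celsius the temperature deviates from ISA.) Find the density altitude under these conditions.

6420 ft

ISA temperature at 4500 ft = 15 − 2 × (4500/1000) = 6°C.
ISA deviation = 22 − 6 = +16°C.
Density altitude = 4500 + 120 × (16) = 4500 + (+1920) = 6420 ft.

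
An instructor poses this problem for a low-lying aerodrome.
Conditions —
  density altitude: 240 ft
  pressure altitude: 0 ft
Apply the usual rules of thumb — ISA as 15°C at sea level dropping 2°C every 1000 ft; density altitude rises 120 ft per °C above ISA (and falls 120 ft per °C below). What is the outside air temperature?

Density altitude − pressure altitude = 240 − 0 = +240 ft.
At 120 ft/°C that is an ISA deviation of 240/120 = +2°C.
ISA temperature at 0 ft = 15 − 2 × (0/1000) = 15°C.
OAT = ISA + deviation = 15 + (+2) = 17°C.

17°C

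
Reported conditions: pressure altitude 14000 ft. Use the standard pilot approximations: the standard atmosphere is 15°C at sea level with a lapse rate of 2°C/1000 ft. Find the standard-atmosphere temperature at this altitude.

ISA temperature = 15 − 2 × (14000/1000) = 15 − 28 = -13°C.

-13°C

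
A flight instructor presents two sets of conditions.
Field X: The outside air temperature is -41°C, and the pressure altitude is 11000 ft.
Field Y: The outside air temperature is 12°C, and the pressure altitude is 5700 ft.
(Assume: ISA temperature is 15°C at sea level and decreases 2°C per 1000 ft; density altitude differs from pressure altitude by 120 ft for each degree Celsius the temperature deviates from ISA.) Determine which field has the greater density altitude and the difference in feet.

Field X: ISA temp = -7°C, deviation -34°C, DA = 11000 + 120 × (-34) = 6920 ft.
Field Y: ISA temp = 3.6°C, deviation +8.4°C, DA = 5700 + 120 × 8.4 = 6708 ft.
Field X is higher by 6920 − 6708 = 212 ft.

Field X by 212 ft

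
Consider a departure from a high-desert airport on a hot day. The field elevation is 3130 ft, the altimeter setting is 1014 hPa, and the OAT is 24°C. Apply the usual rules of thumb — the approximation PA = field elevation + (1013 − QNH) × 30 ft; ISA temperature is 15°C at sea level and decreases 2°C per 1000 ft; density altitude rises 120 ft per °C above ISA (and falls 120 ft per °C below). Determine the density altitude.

Pressure altitude = 3130 + (1013 − 1014) × 30 = 3130 + (-30) = 3100 ft.
ISA temperature at 3100 ft = 15 − 2 × (3100/1000) = 8.8°C.
ISA deviation = 24 − 8.8 = +15.2°C.
Density altitude = 3100 + 120 × (15.2) = 4924 ft.

4924 ft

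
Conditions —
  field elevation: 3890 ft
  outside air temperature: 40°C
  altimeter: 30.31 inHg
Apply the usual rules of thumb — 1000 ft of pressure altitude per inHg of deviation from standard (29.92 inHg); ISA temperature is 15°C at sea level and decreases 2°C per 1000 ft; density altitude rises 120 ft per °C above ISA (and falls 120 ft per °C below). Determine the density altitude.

7340 ft

Pressure altitude = 3890 + (29.92 − 30.31) × 1000 = 3890 + (-390) = 3500 ft.
ISA temperature at 3500 ft = 15 − 2 × (3500/1000) = 8°C.
ISA deviation = 40 − 8 = +32°C.
Density altitude = 3500 + 120 × (32) = 7340 ft.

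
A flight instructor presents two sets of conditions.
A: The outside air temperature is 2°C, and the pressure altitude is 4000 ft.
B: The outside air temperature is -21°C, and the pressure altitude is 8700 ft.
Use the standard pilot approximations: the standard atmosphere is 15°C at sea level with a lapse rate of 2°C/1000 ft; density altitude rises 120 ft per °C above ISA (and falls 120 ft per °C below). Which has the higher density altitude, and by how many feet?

B by 3068 ft

A: ISA temp = 7°C, deviation -5°C, DA = 4000 + 120 × (-5) = 3400 ft.
B: ISA temp = -2.4°C, deviation -18.6°C, DA = 8700 + 120 × (-18.6) = 6468 ft.
B is higher by 6468 − 3400 = 3068 ft.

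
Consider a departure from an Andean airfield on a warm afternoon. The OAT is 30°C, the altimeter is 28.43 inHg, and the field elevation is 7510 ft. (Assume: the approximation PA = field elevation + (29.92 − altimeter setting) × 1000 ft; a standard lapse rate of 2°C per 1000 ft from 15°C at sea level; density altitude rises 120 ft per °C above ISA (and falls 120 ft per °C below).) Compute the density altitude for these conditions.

Pressure altitude = 7510 + (29.92 − 28.43) × 1000 = 7510 + (+1490) = 9000 ft.
ISA temperature at 9000 ft = 15 − 2 × (9000/1000) = -3°C.
ISA deviation = 30 − (-3) = +33°C.
Density altitude = 9000 + 120 × (33) = 12960 ft.

12960 ft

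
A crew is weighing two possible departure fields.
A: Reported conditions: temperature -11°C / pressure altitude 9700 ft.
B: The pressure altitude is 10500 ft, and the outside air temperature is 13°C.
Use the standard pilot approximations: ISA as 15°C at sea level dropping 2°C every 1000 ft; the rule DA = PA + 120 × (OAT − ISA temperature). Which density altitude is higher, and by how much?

A: ISA temp = -4.4°C, deviation -6.6°C, DA = 9700 + 120 × (-6.6) = 8908 ft.
B: ISA temp = -6°C, deviation +19°C, DA = 10500 + 120 × 19 = 12780 ft.
B is higher by 12780 − 8908 = 3872 ft.

B by 3872 ft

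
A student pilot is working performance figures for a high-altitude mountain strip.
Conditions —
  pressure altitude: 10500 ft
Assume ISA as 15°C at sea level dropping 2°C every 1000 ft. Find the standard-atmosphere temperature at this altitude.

ISA temperature = 15 − 2 × (10500/1000) = 15 − 21 = -6°C.

-6°C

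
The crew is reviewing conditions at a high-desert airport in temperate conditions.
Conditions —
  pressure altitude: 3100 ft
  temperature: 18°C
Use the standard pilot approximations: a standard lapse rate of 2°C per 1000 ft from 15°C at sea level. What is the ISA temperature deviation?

ISA temperature at 3100 ft = 15 − 2 × (3100/1000) = 8.8°C.
Deviation = OAT − ISA = 18 − 8.8 = +9.2°C.

ISA+9.2°C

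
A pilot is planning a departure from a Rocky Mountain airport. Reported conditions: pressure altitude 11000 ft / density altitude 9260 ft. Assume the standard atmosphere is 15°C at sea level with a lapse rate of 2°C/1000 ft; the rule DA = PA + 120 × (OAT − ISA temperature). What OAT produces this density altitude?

Density altitude − pressure altitude = 9260 − 11000 = -1740 ft.
At 120 ft/°C that is an ISA deviation of -1740/120 = -14.5°C.
ISA temperature at 11000 ft = 15 − 2 × (11000/1000) = -7°C.
OAT = ISA + deviation = -7 + (-14.5) = -21.5°C.

-21.5°C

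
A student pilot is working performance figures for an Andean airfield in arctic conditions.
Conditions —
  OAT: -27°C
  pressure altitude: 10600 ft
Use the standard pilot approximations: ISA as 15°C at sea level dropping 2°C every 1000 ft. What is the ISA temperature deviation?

ISA temperature at 10600 ft = 15 − 2 × (10600/1000) = -6.2°C.
Deviation = OAT − ISA = -27 − (-6.2) = -20.8°C.

ISA-20.8°C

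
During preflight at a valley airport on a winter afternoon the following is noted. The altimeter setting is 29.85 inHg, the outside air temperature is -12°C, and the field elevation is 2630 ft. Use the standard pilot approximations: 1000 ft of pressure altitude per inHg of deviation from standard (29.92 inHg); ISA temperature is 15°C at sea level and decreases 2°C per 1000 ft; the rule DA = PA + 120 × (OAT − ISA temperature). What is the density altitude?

108 ft

Pressure altitude = 2630 + (29.92 − 29.85) × 1000 = 2630 + (+70) = 2700 ft.
ISA temperature at 2700 ft = 15 − 2 × (2700/1000) = 9.6°C.
ISA deviation = -12 − 9.6 = -21.6°C.
Density altitude = 2700 + 120 × (-21.6) = 108 ft.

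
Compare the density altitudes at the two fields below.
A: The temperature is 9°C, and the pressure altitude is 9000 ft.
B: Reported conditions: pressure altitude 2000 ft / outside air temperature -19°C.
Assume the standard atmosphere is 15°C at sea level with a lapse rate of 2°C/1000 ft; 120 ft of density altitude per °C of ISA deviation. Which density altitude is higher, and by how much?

A by 12040 ft

A: ISA temp = -3°C, deviation +12°C, DA = 9000 + 120 × 12 = 10440 ft.
B: ISA temp = 11°C, deviation -30°C, DA = 2000 + 120 × (-30) = -1600 ft.
A is higher by 10440 − (-1600) = 12040 ft.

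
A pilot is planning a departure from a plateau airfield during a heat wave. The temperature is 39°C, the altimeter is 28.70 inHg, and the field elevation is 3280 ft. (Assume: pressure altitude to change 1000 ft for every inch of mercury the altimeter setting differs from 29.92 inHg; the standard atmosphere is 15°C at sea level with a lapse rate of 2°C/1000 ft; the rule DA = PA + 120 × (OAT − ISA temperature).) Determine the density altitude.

Pressure altitude = 3280 + (29.92 − 28.70) × 1000 = 3280 + (+1220) = 4500 ft.
ISA temperature at 4500 ft = 15 − 2 × (4500/1000) = 6°C.
ISA deviation = 39 − 6 = +33°C.
Density altitude = 4500 + 120 × (33) = 8460 ft.

8460 ft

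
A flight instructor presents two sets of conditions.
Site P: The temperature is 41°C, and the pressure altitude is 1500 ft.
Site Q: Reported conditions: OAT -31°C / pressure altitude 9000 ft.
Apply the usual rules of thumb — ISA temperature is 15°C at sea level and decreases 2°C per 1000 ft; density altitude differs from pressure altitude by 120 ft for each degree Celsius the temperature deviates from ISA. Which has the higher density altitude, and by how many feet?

Site Q by 660 ft

Site P: ISA temp = 12°C, deviation +29°C, DA = 1500 + 120 × 29 = 4980 ft.
Site Q: ISA temp = -3°C, deviation -28°C, DA = 9000 + 120 × (-28) = 5640 ft.
Site Q is higher by 5640 − 4980 = 660 ft.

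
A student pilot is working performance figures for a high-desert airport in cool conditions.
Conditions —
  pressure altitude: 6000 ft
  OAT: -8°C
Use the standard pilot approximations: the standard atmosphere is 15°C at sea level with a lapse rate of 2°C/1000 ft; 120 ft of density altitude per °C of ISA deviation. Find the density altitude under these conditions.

4680 ft

ISA temperature at 6000 ft = 15 − 2 × (6000/1000) = 3°C.
ISA deviation = -8 − 3 = -11°C.
Density altitude = 6000 + 120 × (-11) = 6000 + (-1320) = 4680 ft.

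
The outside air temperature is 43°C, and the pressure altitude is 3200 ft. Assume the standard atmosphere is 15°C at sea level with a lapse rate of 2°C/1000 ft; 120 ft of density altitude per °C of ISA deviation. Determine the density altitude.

7328 ft

ISA temperature at 3200 ft = 15 − 2 × (3200/1000) = 8.6°C.
ISA deviation = 43 − 8.6 = +34.4°C.
Density altitude = 3200 + 120 × (34.4) = 3200 + (+4128) = 7328 ft.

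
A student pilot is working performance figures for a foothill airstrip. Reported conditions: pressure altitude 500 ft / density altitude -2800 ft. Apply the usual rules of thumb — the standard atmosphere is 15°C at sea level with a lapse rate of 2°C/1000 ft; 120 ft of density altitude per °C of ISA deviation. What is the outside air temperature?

-13.5°C

Density altitude − pressure altitude = -2800 − 500 = -3300 ft.
At 120 ft/°C that is an ISA deviation of -3300/120 = -27.5°C.
ISA temperature at 500 ft = 15 − 2 × (500/1000) = 14°C.
OAT = ISA + deviation = 14 + (-27.5) = -13.5°C.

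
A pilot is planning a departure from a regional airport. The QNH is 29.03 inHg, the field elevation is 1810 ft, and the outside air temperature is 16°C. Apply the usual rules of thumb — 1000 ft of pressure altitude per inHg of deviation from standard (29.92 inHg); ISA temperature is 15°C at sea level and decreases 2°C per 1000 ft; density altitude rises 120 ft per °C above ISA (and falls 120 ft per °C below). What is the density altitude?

Pressure altitude = 1810 + (29.92 − 29.03) × 1000 = 1810 + (+890) = 2700 ft.
ISA temperature at 2700 ft = 15 − 2 × (2700/1000) = 9.6°C.
ISA deviation = 16 − 9.6 = +6.4°C.
Density altitude = 2700 + 120 × (6.4) = 3468 ft.

3468 ft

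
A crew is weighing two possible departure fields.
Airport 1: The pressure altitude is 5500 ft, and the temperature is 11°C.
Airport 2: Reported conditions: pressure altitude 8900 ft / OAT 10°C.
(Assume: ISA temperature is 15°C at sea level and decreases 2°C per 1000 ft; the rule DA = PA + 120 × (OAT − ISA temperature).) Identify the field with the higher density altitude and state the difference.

Airport 1: ISA temp = 4°C, deviation +7°C, DA = 5500 + 120 × 7 = 6340 ft.
Airport 2: ISA temp = -2.8°C, deviation +12.8°C, DA = 8900 + 120 × 12.8 = 10436 ft.
Airport 2 is higher by 10436 − 6340 = 4096 ft.

Airport 2 by 4096 ft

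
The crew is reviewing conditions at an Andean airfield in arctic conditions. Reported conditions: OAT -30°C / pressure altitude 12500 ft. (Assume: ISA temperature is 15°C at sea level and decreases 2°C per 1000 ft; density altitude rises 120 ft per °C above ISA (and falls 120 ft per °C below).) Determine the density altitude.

10100 ft

ISA temperature at 12500 ft = 15 − 2 × (12500/1000) = -10°C.
ISA deviation = -30 − (-10) = -20°C.
Density altitude = 12500 + 120 × (-20) = 12500 + (-2400) = 10100 ft.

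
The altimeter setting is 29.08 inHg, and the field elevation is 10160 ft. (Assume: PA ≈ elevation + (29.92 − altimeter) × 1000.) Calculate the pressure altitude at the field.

11000 ft

Pressure correction = (29.92 − 29.08) × 1000 = +840 ft.
Pressure altitude = 10160 + (+840) = 11000 ft.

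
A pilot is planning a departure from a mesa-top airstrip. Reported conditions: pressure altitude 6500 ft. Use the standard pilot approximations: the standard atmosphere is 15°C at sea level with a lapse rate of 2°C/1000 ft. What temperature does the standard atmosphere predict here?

2°C

ISA temperature = 15 − 2 × (6500/1000) = 15 − 13 = 2°C.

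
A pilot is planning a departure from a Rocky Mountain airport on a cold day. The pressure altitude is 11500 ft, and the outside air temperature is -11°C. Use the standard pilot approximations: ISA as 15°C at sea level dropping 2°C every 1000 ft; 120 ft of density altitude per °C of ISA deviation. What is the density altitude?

ISA temperature at 11500 ft = 15 − 2 × (11500/1000) = -8°C.
ISA deviation = -11 − (-8) = -3°C.
Density altitude = 11500 + 120 × (-3) = 11500 + (-360) = 11140 ft.

11140 ft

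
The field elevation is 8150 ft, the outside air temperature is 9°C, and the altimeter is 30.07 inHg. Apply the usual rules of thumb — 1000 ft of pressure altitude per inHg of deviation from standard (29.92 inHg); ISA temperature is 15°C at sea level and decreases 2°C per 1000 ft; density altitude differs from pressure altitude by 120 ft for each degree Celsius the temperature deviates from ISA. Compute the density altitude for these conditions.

9200 ft

Pressure altitude = 8150 + (29.92 − 30.07) × 1000 = 8150 + (-150) = 8000 ft.
ISA temperature at 8000 ft = 15 − 2 × (8000/1000) = -1°C.
ISA deviation = 9 − (-1) = +10°C.
Density altitude = 8000 + 120 × (10) = 9200 ft.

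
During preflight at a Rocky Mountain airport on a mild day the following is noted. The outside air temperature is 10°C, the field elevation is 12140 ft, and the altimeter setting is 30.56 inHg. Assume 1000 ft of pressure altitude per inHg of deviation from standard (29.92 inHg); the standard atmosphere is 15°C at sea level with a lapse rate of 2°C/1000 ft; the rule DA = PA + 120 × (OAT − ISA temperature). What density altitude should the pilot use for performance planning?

Pressure altitude = 12140 + (29.92 − 30.56) × 1000 = 12140 + (-640) = 11500 ft.
ISA temperature at 11500 ft = 15 − 2 × (11500/1000) = -8°C.
ISA deviation = 10 − (-8) = +18°C.
Density altitude = 11500 + 120 × (18) = 13660 ft.

13660 ft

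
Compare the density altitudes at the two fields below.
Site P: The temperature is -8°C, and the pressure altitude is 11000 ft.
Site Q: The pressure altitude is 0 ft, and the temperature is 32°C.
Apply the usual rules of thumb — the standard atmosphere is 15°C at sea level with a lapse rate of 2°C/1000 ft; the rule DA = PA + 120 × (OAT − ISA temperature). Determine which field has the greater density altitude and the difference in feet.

Site P: ISA temp = -7°C, deviation -1°C, DA = 11000 + 120 × (-1) = 10880 ft.
Site Q: ISA temp = 15°C, deviation +17°C, DA = 0 + 120 × 17 = 2040 ft.
Site P is higher by 10880 − 2040 = 8840 ft.

Site P by 8840 ft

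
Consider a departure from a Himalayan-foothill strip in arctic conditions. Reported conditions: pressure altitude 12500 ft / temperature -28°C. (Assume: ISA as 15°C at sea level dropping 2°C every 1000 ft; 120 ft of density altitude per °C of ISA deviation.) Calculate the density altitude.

ISA temperature at 12500 ft = 15 − 2 × (12500/1000) = -10°C.
ISA deviation = -28 − (-10) = -18°C.
Density altitude = 12500 + 120 × (-18) = 12500 + (-2160) = 10340 ft.

10340 ft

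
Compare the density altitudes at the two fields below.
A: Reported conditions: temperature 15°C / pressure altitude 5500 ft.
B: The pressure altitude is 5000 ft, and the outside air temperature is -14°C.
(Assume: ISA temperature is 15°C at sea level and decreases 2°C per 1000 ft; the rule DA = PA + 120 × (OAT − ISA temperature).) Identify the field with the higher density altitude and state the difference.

A by 4100 ft

A: ISA temp = 4°C, deviation +11°C, DA = 5500 + 120 × 11 = 6820 ft.
B: ISA temp = 5°C, deviation -19°C, DA = 5000 + 120 × (-19) = 2720 ft.
A is higher by 6820 − 2720 = 4100 ft.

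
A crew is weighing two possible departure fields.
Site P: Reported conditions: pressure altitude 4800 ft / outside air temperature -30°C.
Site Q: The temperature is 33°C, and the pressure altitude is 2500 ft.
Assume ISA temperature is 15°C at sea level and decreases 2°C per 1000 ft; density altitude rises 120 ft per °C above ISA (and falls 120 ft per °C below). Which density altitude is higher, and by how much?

Site Q by 4708 ft

Site P: ISA temp = 5.4°C, deviation -35.4°C, DA = 4800 + 120 × (-35.4) = 552 ft.
Site Q: ISA temp = 10°C, deviation +23°C, DA = 2500 + 120 × 23 = 5260 ft.
Site Q is higher by 5260 − 552 = 4708 ft.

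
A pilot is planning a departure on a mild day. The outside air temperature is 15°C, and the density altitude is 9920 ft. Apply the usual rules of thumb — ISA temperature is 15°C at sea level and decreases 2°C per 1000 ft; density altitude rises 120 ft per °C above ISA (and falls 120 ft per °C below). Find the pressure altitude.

DA = PA + 120 × (OAT − (15 − 2·PA/1000)) = PA + 120·OAT − 1800 + 0.24·PA = 1.24·PA + 120·OAT − 1800.
So 1.24·PA = 9920 − 120 × 15 + 1800 = 9920.
PA = 9920 / 1.24 = 8000 ft.

8000 ft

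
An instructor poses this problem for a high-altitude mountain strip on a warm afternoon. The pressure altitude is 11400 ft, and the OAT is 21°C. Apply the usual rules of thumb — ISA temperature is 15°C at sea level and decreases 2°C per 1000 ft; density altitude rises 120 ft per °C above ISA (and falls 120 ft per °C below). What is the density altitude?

14856 ft

ISA temperature at 11400 ft = 15 − 2 × (11400/1000) = -7.8°C.
ISA deviation = 21 − (-7.8) = +28.8°C.
Density altitude = 11400 + 120 × (28.8) = 11400 + (+3456) = 14856 ft.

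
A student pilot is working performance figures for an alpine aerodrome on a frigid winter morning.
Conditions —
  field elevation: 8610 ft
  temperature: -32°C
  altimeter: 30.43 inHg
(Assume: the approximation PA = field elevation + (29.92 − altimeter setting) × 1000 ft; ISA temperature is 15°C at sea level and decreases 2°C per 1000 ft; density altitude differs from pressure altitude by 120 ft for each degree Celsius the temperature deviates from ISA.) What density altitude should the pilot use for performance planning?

4404 ft

Pressure altitude = 8610 + (29.92 − 30.43) × 1000 = 8610 + (-510) = 8100 ft.
ISA temperature at 8100 ft = 15 − 2 × (8100/1000) = -1.2°C.
ISA deviation = -32 − (-1.2) = -30.8°C.
Density altitude = 8100 + 120 × (-30.8) = 4404 ft.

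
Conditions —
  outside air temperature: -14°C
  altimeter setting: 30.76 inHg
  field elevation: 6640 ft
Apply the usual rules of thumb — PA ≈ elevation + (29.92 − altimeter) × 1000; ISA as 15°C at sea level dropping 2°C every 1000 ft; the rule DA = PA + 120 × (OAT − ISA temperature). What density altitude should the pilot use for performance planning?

3712 ft

Pressure altitude = 6640 + (29.92 − 30.76) × 1000 = 6640 + (-840) = 5800 ft.
ISA temperature at 5800 ft = 15 − 2 × (5800/1000) = 3.4°C.
ISA deviation = -14 − 3.4 = -17.4°C.
Density altitude = 5800 + 120 × (-17.4) = 3712 ft.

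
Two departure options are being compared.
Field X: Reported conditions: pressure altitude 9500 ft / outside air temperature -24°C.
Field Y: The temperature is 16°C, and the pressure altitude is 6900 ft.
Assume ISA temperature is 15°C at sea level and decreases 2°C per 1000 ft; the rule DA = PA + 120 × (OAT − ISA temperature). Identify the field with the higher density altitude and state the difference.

Field X: ISA temp = -4°C, deviation -20°C, DA = 9500 + 120 × (-20) = 7100 ft.
Field Y: ISA temp = 1.2°C, deviation +14.8°C, DA = 6900 + 120 × 14.8 = 8676 ft.
Field Y is higher by 8676 − 7100 = 1576 ft.

Field Y by 1576 ft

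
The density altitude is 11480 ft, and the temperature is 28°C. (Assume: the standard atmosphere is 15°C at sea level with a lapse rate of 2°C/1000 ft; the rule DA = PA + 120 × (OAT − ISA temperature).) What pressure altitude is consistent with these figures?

8000 ft

DA = PA + 120 × (OAT − (15 − 2·PA/1000)) = PA + 120·OAT − 1800 + 0.24·PA = 1.24·PA + 120·OAT − 1800.
So 1.24·PA = 11480 − 120 × 28 + 1800 = 9920.
PA = 9920 / 1.24 = 8000 ft.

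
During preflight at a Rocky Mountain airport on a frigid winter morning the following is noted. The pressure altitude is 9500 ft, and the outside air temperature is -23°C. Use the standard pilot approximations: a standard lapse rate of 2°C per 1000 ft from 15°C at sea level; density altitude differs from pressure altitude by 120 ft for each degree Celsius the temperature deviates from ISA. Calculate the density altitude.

ISA temperature at 9500 ft = 15 − 2 × (9500/1000) = -4°C.
ISA deviation = -23 − (-4) = -19°C.
Density altitude = 9500 + 120 × (-19) = 9500 + (-2280) = 7220 ft.

7220 ft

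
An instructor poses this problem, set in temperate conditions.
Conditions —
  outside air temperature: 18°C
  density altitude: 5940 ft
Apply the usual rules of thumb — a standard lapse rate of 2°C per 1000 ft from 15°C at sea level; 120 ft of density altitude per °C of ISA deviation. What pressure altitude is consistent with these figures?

4500 ft

DA = PA + 120 × (OAT − (15 − 2·PA/1000)) = PA + 120·OAT − 1800 + 0.24·PA = 1.24·PA + 120·OAT − 1800.
So 1.24·PA = 5940 − 120 × 18 + 1800 = 5580.
PA = 5580 / 1.24 = 4500 ft.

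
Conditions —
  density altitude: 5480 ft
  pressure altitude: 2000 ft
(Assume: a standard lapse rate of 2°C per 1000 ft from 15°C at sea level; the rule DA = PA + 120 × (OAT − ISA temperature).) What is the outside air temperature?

40°C

Density altitude − pressure altitude = 5480 − 2000 = +3480 ft.
At 120 ft/°C that is an ISA deviation of 3480/120 = +29°C.
ISA temperature at 2000 ft = 15 − 2 × (2000/1000) = 11°C.
OAT = ISA + deviation = 11 + (+29) = 40°C.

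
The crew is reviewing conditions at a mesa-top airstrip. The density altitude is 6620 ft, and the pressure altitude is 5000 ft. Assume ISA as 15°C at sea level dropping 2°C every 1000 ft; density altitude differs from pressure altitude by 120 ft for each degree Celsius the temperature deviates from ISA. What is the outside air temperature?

18.5°C

Density altitude − pressure altitude = 6620 − 5000 = +1620 ft.
At 120 ft/°C that is an ISA deviation of 1620/120 = +13.5°C.
ISA temperature at 5000 ft = 15 − 2 × (5000/1000) = 5°C.
OAT = ISA + deviation = 5 + (+13.5) = 18.5°C.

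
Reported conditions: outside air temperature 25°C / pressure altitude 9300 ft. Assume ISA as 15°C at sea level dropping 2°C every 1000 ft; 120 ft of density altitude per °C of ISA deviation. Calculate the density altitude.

ISA temperature at 9300 ft = 15 − 2 × (9300/1000) = -3.6°C.
ISA deviation = 25 − (-3.6) = +28.6°C.
Density altitude = 9300 + 120 × (28.6) = 9300 + (+3432) = 12732 ft.

12732 ft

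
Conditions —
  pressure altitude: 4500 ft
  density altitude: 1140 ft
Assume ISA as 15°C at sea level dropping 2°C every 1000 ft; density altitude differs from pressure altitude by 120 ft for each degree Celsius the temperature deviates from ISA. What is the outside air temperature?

Density altitude − pressure altitude = 1140 − 4500 = -3360 ft.
At 120 ft/°C that is an ISA deviation of -3360/120 = -28°C.
ISA temperature at 4500 ft = 15 − 2 × (4500/1000) = 6°C.
OAT = ISA + deviation = 6 + (-28) = -22°C.

-22°C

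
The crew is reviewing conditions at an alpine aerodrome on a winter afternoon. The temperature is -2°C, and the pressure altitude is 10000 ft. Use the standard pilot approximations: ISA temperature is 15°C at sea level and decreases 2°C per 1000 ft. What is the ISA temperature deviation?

ISA temperature at 10000 ft = 15 − 2 × (10000/1000) = -5°C.
Deviation = OAT − ISA = -2 − (-5) = +3°C.

ISA+3°C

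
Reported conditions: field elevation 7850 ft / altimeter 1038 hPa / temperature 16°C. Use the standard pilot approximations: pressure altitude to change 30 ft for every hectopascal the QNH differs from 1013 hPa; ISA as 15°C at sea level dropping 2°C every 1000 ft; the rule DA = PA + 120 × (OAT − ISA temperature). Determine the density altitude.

Pressure altitude = 7850 + (1013 − 1038) × 30 = 7850 + (-750) = 7100 ft.
ISA temperature at 7100 ft = 15 − 2 × (7100/1000) = 0.8°C.
ISA deviation = 16 − 0.8 = +15.2°C.
Density altitude = 7100 + 120 × (15.2) = 8924 ft.

8924 ft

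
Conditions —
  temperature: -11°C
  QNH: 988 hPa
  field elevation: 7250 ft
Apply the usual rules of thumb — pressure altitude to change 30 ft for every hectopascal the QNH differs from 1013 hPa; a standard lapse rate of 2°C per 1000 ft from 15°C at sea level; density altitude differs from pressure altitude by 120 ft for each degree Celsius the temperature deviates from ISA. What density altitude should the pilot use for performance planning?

6800 ft

Pressure altitude = 7250 + (1013 − 988) × 30 = 7250 + (+750) = 8000 ft.
ISA temperature at 8000 ft = 15 − 2 × (8000/1000) = -1°C.
ISA deviation = -11 − (-1) = -10°C.
Density altitude = 8000 + 120 × (-10) = 6800 ft.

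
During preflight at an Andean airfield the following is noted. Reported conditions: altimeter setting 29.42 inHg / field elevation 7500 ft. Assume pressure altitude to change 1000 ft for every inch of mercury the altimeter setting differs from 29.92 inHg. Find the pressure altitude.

8000 ft

Pressure correction = (29.92 − 29.42) × 1000 = +500 ft.
Pressure altitude = 7500 + (+500) = 8000 ft.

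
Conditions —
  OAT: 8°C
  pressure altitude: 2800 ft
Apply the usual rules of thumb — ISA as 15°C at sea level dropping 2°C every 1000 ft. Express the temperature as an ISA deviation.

ISA-1.4°C

ISA temperature at 2800 ft = 15 − 2 × (2800/1000) = 9.4°C.
Deviation = OAT − ISA = 8 − 9.4 = -1.4°C.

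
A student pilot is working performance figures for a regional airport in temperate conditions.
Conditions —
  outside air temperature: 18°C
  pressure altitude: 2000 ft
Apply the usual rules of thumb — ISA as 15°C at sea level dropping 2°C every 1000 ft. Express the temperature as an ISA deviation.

ISA+7°C

ISA temperature at 2000 ft = 15 − 2 × (2000/1000) = 11°C.
Deviation = OAT − ISA = 18 − 11 = +7°C.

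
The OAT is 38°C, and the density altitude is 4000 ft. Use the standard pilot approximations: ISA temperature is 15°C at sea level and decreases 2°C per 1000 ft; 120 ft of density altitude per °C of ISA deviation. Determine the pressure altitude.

1000 ft

DA = PA + 120 × (OAT − (15 − 2·PA/1000)) = PA + 120·OAT − 1800 + 0.24·PA = 1.24·PA + 120·OAT − 1800.
So 1.24·PA = 4000 − 120 × 38 + 1800 = 1240.
PA = 1240 / 1.24 = 1000 ft.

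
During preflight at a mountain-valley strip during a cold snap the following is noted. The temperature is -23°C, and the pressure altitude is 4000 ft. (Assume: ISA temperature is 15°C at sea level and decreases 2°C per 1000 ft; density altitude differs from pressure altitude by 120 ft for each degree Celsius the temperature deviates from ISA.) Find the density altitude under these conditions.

ISA temperature at 4000 ft = 15 − 2 × (4000/1000) = 7°C.
ISA deviation = -23 − 7 = -30°C.
Density altitude = 4000 + 120 × (-30) = 4000 + (-3600) = 400 ft.

400 ft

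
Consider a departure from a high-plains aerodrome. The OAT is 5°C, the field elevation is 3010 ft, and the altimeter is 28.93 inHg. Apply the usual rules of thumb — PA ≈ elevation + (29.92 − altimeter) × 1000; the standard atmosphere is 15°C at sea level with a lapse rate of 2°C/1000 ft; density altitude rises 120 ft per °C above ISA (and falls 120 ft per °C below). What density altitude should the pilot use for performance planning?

3760 ft

Pressure altitude = 3010 + (29.92 − 28.93) × 1000 = 3010 + (+990) = 4000 ft.
ISA temperature at 4000 ft = 15 − 2 × (4000/1000) = 7°C.
ISA deviation = 5 − 7 = -2°C.
Density altitude = 4000 + 120 × (-2) = 3760 ft.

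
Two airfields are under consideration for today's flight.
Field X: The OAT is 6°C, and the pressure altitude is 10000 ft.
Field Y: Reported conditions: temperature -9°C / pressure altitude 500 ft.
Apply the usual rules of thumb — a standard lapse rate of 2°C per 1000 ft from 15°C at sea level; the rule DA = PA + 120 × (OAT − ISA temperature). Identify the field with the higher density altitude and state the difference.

Field X: ISA temp = -5°C, deviation +11°C, DA = 10000 + 120 × 11 = 11320 ft.
Field Y: ISA temp = 14°C, deviation -23°C, DA = 500 + 120 × (-23) = -2260 ft.
Field X is higher by 11320 − (-2260) = 13580 ft.

Field X by 13580 ft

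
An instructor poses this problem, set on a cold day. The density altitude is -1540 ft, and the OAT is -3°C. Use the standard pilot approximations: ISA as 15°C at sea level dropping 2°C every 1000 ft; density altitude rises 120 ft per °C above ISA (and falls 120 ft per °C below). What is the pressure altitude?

500 ft

DA = PA + 120 × (OAT − (15 − 2·PA/1000)) = PA + 120·OAT − 1800 + 0.24·PA = 1.24·PA + 120·OAT − 1800.
So 1.24·PA = -1540 − 120 × (-3) + 1800 = 620.
PA = 620 / 1.24 = 500 ft.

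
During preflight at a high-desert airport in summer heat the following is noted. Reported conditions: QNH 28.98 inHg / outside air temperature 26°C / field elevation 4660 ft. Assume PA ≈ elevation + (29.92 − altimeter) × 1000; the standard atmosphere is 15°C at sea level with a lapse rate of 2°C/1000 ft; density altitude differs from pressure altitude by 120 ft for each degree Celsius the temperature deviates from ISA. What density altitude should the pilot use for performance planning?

8264 ft

Pressure altitude = 4660 + (29.92 − 28.98) × 1000 = 4660 + (+940) = 5600 ft.
ISA temperature at 5600 ft = 15 − 2 × (5600/1000) = 3.8°C.
ISA deviation = 26 − 3.8 = +22.2°C.
Density altitude = 5600 + 120 × (22.2) = 8264 ft.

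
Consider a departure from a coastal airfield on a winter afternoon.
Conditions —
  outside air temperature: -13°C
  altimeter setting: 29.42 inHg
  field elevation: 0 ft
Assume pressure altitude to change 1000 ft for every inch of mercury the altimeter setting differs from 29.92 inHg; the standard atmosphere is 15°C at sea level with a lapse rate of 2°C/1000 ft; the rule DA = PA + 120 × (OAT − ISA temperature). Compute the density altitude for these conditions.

Pressure altitude = 0 + (29.92 − 29.42) × 1000 = 0 + (+500) = 500 ft.
ISA temperature at 500 ft = 15 − 2 × (500/1000) = 14°C.
ISA deviation = -13 − 14 = -27°C.
Density altitude = 500 + 120 × (-27) = -2740 ft.

-2740 ft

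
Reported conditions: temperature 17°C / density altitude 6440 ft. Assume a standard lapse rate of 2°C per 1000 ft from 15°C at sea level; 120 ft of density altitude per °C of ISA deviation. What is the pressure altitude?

5000 ft

DA = PA + 120 × (OAT − (15 − 2·PA/1000)) = PA + 120·OAT − 1800 + 0.24·PA = 1.24·PA + 120·OAT − 1800.
So 1.24·PA = 6440 − 120 × 17 + 1800 = 6200.
PA = 6200 / 1.24 = 5000 ft.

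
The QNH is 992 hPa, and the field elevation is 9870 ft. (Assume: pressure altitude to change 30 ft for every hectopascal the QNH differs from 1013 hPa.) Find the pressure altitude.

Pressure correction = (1013 − 992) × 30 = +630 ft.
Pressure altitude = 9870 + (+630) = 10500 ft.

10500 ft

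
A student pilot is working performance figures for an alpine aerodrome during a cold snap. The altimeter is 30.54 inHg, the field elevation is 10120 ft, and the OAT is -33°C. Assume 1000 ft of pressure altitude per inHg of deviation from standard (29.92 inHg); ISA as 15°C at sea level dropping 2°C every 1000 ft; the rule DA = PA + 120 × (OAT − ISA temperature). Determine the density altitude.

Pressure altitude = 10120 + (29.92 − 30.54) × 1000 = 10120 + (-620) = 9500 ft.
ISA temperature at 9500 ft = 15 − 2 × (9500/1000) = -4°C.
ISA deviation = -33 − (-4) = -29°C.
Density altitude = 9500 + 120 × (-29) = 6020 ft.

6020 ft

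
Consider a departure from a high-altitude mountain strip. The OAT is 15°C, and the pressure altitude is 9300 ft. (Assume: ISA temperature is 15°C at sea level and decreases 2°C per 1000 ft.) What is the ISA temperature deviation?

ISA temperature at 9300 ft = 15 − 2 × (9300/1000) = -3.6°C.
Deviation = OAT − ISA = 15 − (-3.6) = +18.6°C.

ISA+18.6°C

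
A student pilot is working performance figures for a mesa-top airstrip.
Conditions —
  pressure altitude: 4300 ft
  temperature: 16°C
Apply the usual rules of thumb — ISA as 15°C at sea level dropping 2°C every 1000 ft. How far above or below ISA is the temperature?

ISA temperature at 4300 ft = 15 − 2 × (4300/1000) = 6.4°C.
Deviation = OAT − ISA = 16 − 6.4 = +9.6°C.

ISA+9.6°C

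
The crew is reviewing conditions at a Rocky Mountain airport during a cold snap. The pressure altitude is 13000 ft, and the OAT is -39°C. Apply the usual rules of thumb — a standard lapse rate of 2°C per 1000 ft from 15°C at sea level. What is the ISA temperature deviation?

ISA-28°C

ISA temperature at 13000 ft = 15 − 2 × (13000/1000) = -11°C.
Deviation = OAT − ISA = -39 − (-11) = -28°C.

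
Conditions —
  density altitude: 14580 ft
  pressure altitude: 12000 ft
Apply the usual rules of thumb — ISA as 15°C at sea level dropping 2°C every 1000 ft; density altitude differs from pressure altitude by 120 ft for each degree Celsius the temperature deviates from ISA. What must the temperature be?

Density altitude − pressure altitude = 14580 − 12000 = +2580 ft.
At 120 ft/°C that is an ISA deviation of 2580/120 = +21.5°C.
ISA temperature at 12000 ft = 15 − 2 × (12000/1000) = -9°C.
OAT = ISA + deviation = -9 + (+21.5) = 12.5°C.

12.5°C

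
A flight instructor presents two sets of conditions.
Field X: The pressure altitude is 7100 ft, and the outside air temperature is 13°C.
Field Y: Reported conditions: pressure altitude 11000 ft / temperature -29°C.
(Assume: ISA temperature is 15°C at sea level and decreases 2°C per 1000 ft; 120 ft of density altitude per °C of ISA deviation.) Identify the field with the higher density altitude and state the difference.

Field X: ISA temp = 0.8°C, deviation +12.2°C, DA = 7100 + 120 × 12.2 = 8564 ft.
Field Y: ISA temp = -7°C, deviation -22°C, DA = 11000 + 120 × (-22) = 8360 ft.
Field X is higher by 8564 − 8360 = 204 ft.

Field X by 204 ft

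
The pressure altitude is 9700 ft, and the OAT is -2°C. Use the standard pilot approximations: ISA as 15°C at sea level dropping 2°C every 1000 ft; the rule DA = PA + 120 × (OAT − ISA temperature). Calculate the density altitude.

9988 ft

ISA temperature at 9700 ft = 15 − 2 × (9700/1000) = -4.4°C.
ISA deviation = -2 − (-4.4) = +2.4°C.
Density altitude = 9700 + 120 × (2.4) = 9700 + (+288) = 9988 ft.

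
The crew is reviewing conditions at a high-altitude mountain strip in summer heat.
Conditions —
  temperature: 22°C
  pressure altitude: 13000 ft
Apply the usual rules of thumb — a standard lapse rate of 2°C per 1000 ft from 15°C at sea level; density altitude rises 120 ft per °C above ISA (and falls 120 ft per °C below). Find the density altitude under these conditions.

ISA temperature at 13000 ft = 15 − 2 × (13000/1000) = -11°C.
ISA deviation = 22 − (-11) = +33°C.
Density altitude = 13000 + 120 × (33) = 13000 + (+3960) = 16960 ft.

16960 ft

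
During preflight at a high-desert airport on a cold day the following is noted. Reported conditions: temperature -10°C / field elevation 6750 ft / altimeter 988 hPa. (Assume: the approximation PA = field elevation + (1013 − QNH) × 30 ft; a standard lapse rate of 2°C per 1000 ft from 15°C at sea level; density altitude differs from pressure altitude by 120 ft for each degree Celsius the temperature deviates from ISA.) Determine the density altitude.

Pressure altitude = 6750 + (1013 − 988) × 30 = 6750 + (+750) = 7500 ft.
ISA temperature at 7500 ft = 15 − 2 × (7500/1000) = 0°C.
ISA deviation = -10 − 0 = -10°C.
Density altitude = 7500 + 120 × (-10) = 6300 ft.

6300 ft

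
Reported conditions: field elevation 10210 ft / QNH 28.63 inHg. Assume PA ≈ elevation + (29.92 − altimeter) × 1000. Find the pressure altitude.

Pressure correction = (29.92 − 28.63) × 1000 = +1290 ft.
Pressure altitude = 10210 + (+1290) = 11500 ft.

11500 ft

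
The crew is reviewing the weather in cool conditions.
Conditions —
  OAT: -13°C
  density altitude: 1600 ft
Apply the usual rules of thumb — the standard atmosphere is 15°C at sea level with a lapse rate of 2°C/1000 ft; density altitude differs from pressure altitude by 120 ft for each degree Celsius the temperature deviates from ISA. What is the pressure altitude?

DA = PA + 120 × (OAT − (15 − 2·PA/1000)) = PA + 120·OAT − 1800 + 0.24·PA = 1.24·PA + 120·OAT − 1800.
So 1.24·PA = 1600 − 120 × (-13) + 1800 = 4960.
PA = 4960 / 1.24 = 4000 ft.

4000 ft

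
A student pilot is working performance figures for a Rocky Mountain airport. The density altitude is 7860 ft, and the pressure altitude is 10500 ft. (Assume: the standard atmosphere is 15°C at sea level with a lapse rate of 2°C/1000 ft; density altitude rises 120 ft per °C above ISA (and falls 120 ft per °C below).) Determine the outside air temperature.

Density altitude − pressure altitude = 7860 − 10500 = -2640 ft.
At 120 ft/°C that is an ISA deviation of -2640/120 = -22°C.
ISA temperature at 10500 ft = 15 − 2 × (10500/1000) = -6°C.
OAT = ISA + deviation = -6 + (-22) = -28°C.

-28°C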